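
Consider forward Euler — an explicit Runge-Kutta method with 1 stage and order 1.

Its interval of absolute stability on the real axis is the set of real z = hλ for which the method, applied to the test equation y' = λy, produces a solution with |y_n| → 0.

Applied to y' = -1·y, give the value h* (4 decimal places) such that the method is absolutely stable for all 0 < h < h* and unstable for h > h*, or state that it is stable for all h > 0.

With y'=λy (z=hλ):
  order 1, 1-stage ⇒ R(z)=1+z
  (e.g. R(-1.17)=-0.17000, |R|=0.17000)

Find x<0 with |R(x)|<1.
x=-1.17: |R|=0.1700
|R(-1.62)|=0.6200 |R(-1.35)|=0.3500 |R(-1.21)|=0.2100
Bisect:
  x_lo=-2.4869 |R|=1.4869  x_hi=-0.3750 |R|=0.6250
  mid=-1.43094 |R|=0.43094 →hi
  mid=-1.95892 |R|=0.95892 →hi
  mid=-2.22291 |R|=1.22291 →lo
  mid=-2.09091 |R|=1.09091 →lo
  mid=-2.02492 |R|=1.02492 →lo
  mid=-1.99192 |R|=0.99192 →hi
  mid=-2.00842 |R|=1.00842 →lo
  mid=-2.00017 |R|=1.00017 →lo
  ...
  [-2.00004,-1.99991] ⇒ x*=-2.0000
Interval (-2.0000, 0).

(-2.0000,0); λ=-1 ⇒ h* = 2.0000.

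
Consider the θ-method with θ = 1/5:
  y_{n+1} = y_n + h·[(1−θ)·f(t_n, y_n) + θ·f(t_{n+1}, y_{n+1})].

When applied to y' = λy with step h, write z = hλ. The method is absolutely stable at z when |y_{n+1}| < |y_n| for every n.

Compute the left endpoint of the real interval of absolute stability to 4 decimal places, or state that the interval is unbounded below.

z* = -3.3333.

With y'=λy (z=hλ):
  y_{n+1} = y_n + z·[4/5·y_n + 1/5·y_{n+1}] ⇒ (1 − 1/5z)y_{n+1} = (1 + 4/5z)y_n
  Hence R(z) = (1 + 4/5z)/(1 − 1/5z).

Boundary: |R(x)|=1, x<0.
x=-0.81: |R|=0.3029
R=−1: 1+4/5x = −1+1/5x ⇒ -3/5x=2 ⇒ x=2/(-3/5)=-3.3333
Confirm numerically:
  x=-2.878: |R|=0.82661 <1
  x=-2.419: |R|=0.63027 <1
  x=-2.269: |R|=0.56074 <1
  x=-1.738: |R|=0.28970 <1
  x=-3.877: |R|=1.18373 >1
  x=-3.820: |R|=1.16553 >1
  x=-3.413: |R|=1.02841 >1
Stable set (-3.3333, 0).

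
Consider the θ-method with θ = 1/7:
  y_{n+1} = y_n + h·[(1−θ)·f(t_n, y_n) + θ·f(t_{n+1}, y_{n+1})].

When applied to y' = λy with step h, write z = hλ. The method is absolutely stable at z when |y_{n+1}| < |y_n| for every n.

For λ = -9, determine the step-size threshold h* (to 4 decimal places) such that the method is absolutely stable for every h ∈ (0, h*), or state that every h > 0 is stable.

(-2.8000,0); λ=-9 ⇒ h* = (14/5)/9 = 0.3111.

With y'=λy (z=hλ):
  y_{n+1} = y_n + z·[6/7·y_n + 1/7·y_{n+1}] ⇒ (1 − 1/7z)y_{n+1} = (1 + 6/7z)y_n
  Hence R(z) = (1 + 6/7z)/(1 − 1/7z).

Need |R(x)|<1, x<0.
x=-0.58: |R|=0.4644
R=−1: 1+6/7x = −1+1/7x ⇒ -5/7x=2 ⇒ x=2/(-5/7)=-2.8000
Confirm numerically:
  x=-2.551: |R|=0.86965 <1
  x=-2.496: |R|=0.83993 <1
  x=-2.278: |R|=0.71869 <1
  x=-1.486: |R|=0.22578 <1
  x=-3.266: |R|=1.22696 >1
  x=-3.096: |R|=1.14659 >1
  x=-2.966: |R|=1.08328 >1
Interval (-2.8000, 0).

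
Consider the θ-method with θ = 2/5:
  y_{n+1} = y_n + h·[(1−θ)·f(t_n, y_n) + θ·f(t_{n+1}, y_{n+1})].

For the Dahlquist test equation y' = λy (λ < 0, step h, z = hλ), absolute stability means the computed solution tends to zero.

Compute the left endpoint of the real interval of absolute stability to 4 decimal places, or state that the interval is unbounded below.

left endpoint -10.0000.

With y'=λy (z=hλ):
  y_{n+1} = y_n + z·[3/5·y_n + 2/5·y_{n+1}] ⇒ (1 − 2/5z)y_{n+1} = (1 + 3/5z)y_n
  ⇒ R(z) = (1 + 3/5z)/(1 − 2/5z).

Find x<0 with |R(x)|<1.
x=-1.65: |R|=0.0060
R=−1: 1+3/5x = −1+2/5x ⇒ -1/5x=2 ⇒ x=2/(-1/5)=-10.0000
Confirm numerically:
  x=-8.597: |R|=0.93678 <1
  x=-7.883: |R|=0.89805 <1
  x=-7.282: |R|=0.86107 <1
  x=-10.378: |R|=1.01468 >1
  x=-10.249: |R|=1.00977 >1
So |R|<1 on (-10.0000, 0).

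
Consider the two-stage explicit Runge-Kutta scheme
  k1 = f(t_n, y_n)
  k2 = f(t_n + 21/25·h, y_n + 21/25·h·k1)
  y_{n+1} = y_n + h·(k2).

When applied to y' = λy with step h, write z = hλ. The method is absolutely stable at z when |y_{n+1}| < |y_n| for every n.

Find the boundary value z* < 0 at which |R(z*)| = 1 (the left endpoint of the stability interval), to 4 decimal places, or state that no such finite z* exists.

left endpoint -1.1905.

Set f=λy, z=hλ:
  k1=λy_n ⇒ h·k1=z·y_n;  k2=λ(1+21/25z)y_n ⇒ h·k2=z(1+21/25z)y_n
  y_{n+1}/y_n = 1 + z(1+21/25z) = 1 + z + 21/25z²
  ⇒ R(z) = 1 + z + 21/25z².

Find x<0 with |R(x)|<1.
x=-1.76: |R|=1.8420
R=1: x+21/25x²=0 ⇒ x=−25/21=-1.1905; min R=1−1/(4·21/25)=0.7024>−1
Confirm numerically:
  x=-0.908: |R|=0.78455 <1
  x=-0.883: |R|=0.77194 <1
  x=-0.860: |R|=0.76126 <1
  x=-1.287: |R|=1.10435 >1
  x=-1.218: |R|=1.02816 >1
Interval (-1.1905, 0).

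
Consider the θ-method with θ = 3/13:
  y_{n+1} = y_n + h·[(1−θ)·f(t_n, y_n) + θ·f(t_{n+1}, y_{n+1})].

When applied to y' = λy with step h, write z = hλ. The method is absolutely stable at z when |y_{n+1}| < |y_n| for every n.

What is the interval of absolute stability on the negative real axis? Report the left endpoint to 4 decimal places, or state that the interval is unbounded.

(-3.7143, 0).

Set f=λy, z=hλ:
  y_{n+1} = y_n + z·[10/13·y_n + 3/13·y_{n+1}] ⇒ (1 − 3/13z)y_{n+1} = (1 + 10/13z)y_n
  Hence R(z) = (1 + 10/13z)/(1 − 3/13z).

Need |R(x)|<1, x<0.
x=-1.59: |R|=0.1632
R=−1: 1+10/13x = −1+3/13x ⇒ -7/13x=2 ⇒ x=2/(-7/13)=-3.7143
Confirm numerically:
  x=-3.613: |R|=0.97026 <1
  x=-3.089: |R|=0.80343 <1
  x=-1.778: |R|=0.26072 <1
  x=-4.287: |R|=1.15502 >1
  x=-3.813: |R|=1.02827 >1
So |R|<1 on (-3.7143, 0).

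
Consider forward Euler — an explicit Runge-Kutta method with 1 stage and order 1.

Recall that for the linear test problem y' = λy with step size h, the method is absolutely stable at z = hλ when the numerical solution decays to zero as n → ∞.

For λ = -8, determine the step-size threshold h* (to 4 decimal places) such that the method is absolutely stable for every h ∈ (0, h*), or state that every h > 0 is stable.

With y'=λy (z=hλ):
  order 1, 1-stage ⇒ R(z)=1+z
  (e.g. R(-1.58)=-0.58000, |R|=0.58000)

Solve |R(x)|<1 on ℝ⁻.
x=-1.58: |R|=0.5800
|R(-1.88)|=0.8800 |R(-1.46)|=0.4600 |R(-0.79)|=0.2100
Bisect:
  x_lo=-2.8825 |R|=1.8825  x_hi=-0.3251 |R|=0.6749
  mid=-1.60379 |R|=0.60379 →hi
  mid=-2.24315 |R|=1.24315 →lo
  mid=-1.92347 |R|=0.92347 →hi
  mid=-2.08331 |R|=1.08331 →lo
  mid=-2.00339 |R|=1.00339 →lo
  mid=-1.96343 |R|=0.96343 →hi
  mid=-1.98341 |R|=0.98341 →hi
  ...
  [-2.00011,-1.99995] ⇒ x*=-2.0000
Stable set (-2.0000, 0).

(-2.0000,0); λ=-8 ⇒ h* = 0.2500.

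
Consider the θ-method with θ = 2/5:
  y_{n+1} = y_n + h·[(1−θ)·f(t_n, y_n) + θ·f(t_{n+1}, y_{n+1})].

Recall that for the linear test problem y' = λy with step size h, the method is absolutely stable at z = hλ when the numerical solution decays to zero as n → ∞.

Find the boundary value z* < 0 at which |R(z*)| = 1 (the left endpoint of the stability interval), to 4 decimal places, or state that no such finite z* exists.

On y'=λy, z=hλ:
  y_{n+1} = y_n + z·[3/5·y_n + 2/5·y_{n+1}] ⇒ (1 − 2/5z)y_{n+1} = (1 + 3/5z)y_n
  ⇒ R(z) = (1 + 3/5z)/(1 − 2/5z).

Need |R(x)|<1, x<0.
x=-1.63: |R|=0.0133
R=−1: 1+3/5x = −1+2/5x ⇒ -1/5x=2 ⇒ x=2/(-1/5)=-10.0000
Confirm numerically:
  x=-9.930: |R|=0.99718 <1
  x=-5.823: |R|=0.74907 <1
  x=-4.362: |R|=0.58919 <1
  x=-10.375: |R|=1.01456 >1
  x=-10.130: |R|=1.00515 >1
Interval (-10.0000, 0).

z* = -10.0000.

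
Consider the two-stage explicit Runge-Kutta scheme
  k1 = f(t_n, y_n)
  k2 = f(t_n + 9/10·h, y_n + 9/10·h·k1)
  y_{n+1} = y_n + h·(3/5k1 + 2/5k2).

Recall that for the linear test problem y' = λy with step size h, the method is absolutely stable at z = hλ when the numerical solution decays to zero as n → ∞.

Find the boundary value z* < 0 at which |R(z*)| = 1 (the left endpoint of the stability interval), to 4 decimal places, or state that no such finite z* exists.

left endpoint -2.7778.

Set f=λy, z=hλ:
  k1=λy_n ⇒ h·k1=z·y_n;  k2=λ(1+9/10z)y_n ⇒ h·k2=z(1+9/10z)y_n
  y_{n+1}/y_n = 1 + 3/5z + 2/5z(1+9/10z) = 1 + z + 9/25z²
  R(z) = 1 + z + 9/25z².

Find x<0 with |R(x)|<1.
x=-1.58: |R|=0.3187
R=1: x+9/25x²=0 ⇒ x=−25/9=-2.7778; min R=1−1/(4·9/25)=0.3056>−1
Confirm numerically:
  x=-2.480: |R|=0.73414 <1
  x=-2.212: |R|=0.54946 <1
  x=-1.563: |R|=0.31647 <1
  x=-1.177: |R|=0.32172 <1
  x=-3.024: |R|=1.26805 >1
  x=-2.992: |R|=1.23074 >1
  x=-2.955: |R|=1.18853 >1
So |R|<1 on (-2.7778, 0).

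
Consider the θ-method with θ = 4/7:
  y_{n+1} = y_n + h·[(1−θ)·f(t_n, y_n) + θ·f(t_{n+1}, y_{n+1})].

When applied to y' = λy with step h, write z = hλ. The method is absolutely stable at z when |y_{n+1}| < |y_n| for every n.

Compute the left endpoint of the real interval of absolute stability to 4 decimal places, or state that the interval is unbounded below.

unbounded; (−∞, 0).

Set f=λy, z=hλ:
  y_{n+1} = y_n + z·[3/7·y_n + 4/7·y_{n+1}] ⇒ (1 − 4/7z)y_{n+1} = (1 + 3/7z)y_n
  so R(z) = (1 + 3/7z)/(1 − 4/7z).

Solve |R(x)|<1 on ℝ⁻.
x=-1.15: |R|=0.3060
x=-2: |R|=0.0667
x=-10: |R|=0.4894
x=-100: |R|=0.7199
θ=4/7≥1/2 ⇒ |1+3/7x|<|1−4/7x| ∀x<0 ⇒ unbounded interval.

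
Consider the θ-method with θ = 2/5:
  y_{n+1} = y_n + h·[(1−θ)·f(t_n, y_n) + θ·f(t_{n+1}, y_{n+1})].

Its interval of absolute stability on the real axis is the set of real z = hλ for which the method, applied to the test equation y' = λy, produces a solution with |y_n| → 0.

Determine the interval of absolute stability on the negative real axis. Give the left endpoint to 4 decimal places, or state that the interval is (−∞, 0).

On y'=λy, z=hλ:
  y_{n+1} = y_n + z·[3/5·y_n + 2/5·y_{n+1}] ⇒ (1 − 2/5z)y_{n+1} = (1 + 3/5z)y_n
  so R(z) = (1 + 3/5z)/(1 − 2/5z).

Find x<0 with |R(x)|<1.
x=-0.37: |R|=0.6777
R=−1: 1+3/5x = −1+2/5x ⇒ -1/5x=2 ⇒ x=2/(-1/5)=-10.0000
Confirm numerically:
  x=-7.447: |R|=0.87167 <1
  x=-6.267: |R|=0.78710 <1
  x=-4.910: |R|=0.65655 <1
  x=-10.491: |R|=1.01890 >1
  x=-10.247: |R|=1.00969 >1
  x=-10.230: |R|=1.00903 >1
Stable set (-10.0000, 0).

z∈(-10.0000,0).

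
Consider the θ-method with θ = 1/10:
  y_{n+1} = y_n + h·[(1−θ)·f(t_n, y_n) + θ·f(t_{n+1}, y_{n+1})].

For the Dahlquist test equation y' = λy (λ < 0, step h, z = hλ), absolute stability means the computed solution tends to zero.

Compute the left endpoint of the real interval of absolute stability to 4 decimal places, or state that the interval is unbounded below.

Set f=λy, z=hλ:
  y_{n+1} = y_n + z·[9/10·y_n + 1/10·y_{n+1}] ⇒ (1 − 1/10z)y_{n+1} = (1 + 9/10z)y_n
  Hence R(z) = (1 + 9/10z)/(1 − 1/10z).

Need |R(x)|<1, x<0.
x=-1.39: |R|=0.2204
R=−1: 1+9/10x = −1+1/10x ⇒ -4/5x=2 ⇒ x=2/(-4/5)=-2.5000
Confirm numerically:
  x=-2.067: |R|=0.71294 <1
  x=-1.725: |R|=0.47122 <1
  x=-1.456: |R|=0.27095 <1
  x=-2.923: |R|=1.26186 >1
  x=-2.907: |R|=1.25227 >1
Stable set (-2.5000, 0).

z* = -2.5000.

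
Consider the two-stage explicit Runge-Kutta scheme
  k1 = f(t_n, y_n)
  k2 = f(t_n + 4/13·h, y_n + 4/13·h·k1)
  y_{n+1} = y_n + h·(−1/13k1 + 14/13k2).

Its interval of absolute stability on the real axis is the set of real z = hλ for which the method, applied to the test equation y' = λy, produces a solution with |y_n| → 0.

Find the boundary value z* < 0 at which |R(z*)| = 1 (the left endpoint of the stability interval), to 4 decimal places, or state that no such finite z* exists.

left endpoint -3.0179.

On y'=λy, z=hλ:
  k1=λy_n ⇒ h·k1=z·y_n;  k2=λ(1+4/13z)y_n ⇒ h·k2=z(1+4/13z)y_n
  y_{n+1}/y_n = 1 − 1/13z + 14/13z(1+4/13z) = 1 + z + 56/169z²
  ⇒ R(z) = 1 + z + 56/169z².

Boundary: |R(x)|=1, x<0.
x=-0.63: |R|=0.5015
R=1: x+56/169x²=0 ⇒ x=−169/56=-3.0179; min R=1−1/(4·56/169)=0.2455>−1
Confirm numerically:
  x=-2.897: |R|=0.88398 <1
  x=-1.439: |R|=0.24716 <1
  x=-1.327: |R|=0.25650 <1
  x=-1.250: |R|=0.26775 <1
  x=-3.547: |R|=1.62192 >1
  x=-3.396: |R|=1.42552 >1
Interval (-3.0179, 0).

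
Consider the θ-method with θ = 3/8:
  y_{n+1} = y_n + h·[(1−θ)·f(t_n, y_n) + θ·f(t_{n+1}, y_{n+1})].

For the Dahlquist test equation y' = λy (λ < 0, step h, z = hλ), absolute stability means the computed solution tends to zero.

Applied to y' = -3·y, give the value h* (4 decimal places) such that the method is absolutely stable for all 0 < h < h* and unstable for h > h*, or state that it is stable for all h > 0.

Test eqn y'=λy, z=hλ:
  y_{n+1} = y_n + z·[5/8·y_n + 3/8·y_{n+1}] ⇒ (1 − 3/8z)y_{n+1} = (1 + 5/8z)y_n
  Hence R(z) = (1 + 5/8z)/(1 − 3/8z).

Need |R(x)|<1, x<0.
x=-1.59: |R|=0.0039
R=−1: 1+5/8x = −1+3/8x ⇒ -1/4x=2 ⇒ x=2/(-1/4)=-8.0000
Confirm numerically:
  x=-7.798: |R|=0.98713 <1
  x=-6.996: |R|=0.93073 <1
  x=-4.631: |R|=0.69223 <1
  x=-8.375: |R|=1.02264 >1
  x=-8.353: |R|=1.02136 >1
So |R|<1 on (-8.0000, 0).

(-8.0000,0); λ=-3 ⇒ h* = (8)/3 = 2.6667.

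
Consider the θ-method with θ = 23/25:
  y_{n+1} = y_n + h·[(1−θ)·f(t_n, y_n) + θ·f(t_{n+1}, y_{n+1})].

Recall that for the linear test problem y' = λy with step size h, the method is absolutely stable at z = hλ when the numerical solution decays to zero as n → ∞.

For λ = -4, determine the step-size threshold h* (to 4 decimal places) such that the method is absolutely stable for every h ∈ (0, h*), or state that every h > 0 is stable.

Set f=λy, z=hλ:
  y_{n+1} = y_n + z·[2/25·y_n + 23/25·y_{n+1}] ⇒ (1 − 23/25z)y_{n+1} = (1 + 2/25z)y_n
  ⇒ R(z) = (1 + 2/25z)/(1 − 23/25z).

Find x<0 with |R(x)|<1.
x=-1.73: |R|=0.3325
x=-2: |R|=0.2958
x=-10: |R|=0.0196
x=-100: |R|=0.0753
θ=23/25≥1/2 ⇒ |1+2/25x|<|1−23/25x| ∀x<0 ⇒ unbounded interval.

unbounded; (−∞, 0). Any h>0 works for λ=-4.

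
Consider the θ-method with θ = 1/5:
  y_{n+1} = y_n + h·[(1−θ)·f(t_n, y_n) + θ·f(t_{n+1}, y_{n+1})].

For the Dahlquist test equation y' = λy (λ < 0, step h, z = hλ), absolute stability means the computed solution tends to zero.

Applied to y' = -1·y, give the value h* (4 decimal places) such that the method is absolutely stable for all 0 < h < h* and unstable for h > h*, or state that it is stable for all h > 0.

Set f=λy, z=hλ:
  y_{n+1} = y_n + z·[4/5·y_n + 1/5·y_{n+1}] ⇒ (1 − 1/5z)y_{n+1} = (1 + 4/5z)y_n
  R(z) = (1 + 4/5z)/(1 − 1/5z).

Boundary: |R(x)|=1, x<0.
x=-1.2: |R|=0.0323
R=−1: 1+4/5x = −1+1/5x ⇒ -3/5x=2 ⇒ x=2/(-3/5)=-3.3333
Confirm numerically:
  x=-2.974: |R|=0.86481 <1
  x=-2.815: |R|=0.80102 <1
  x=-2.125: |R|=0.49123 <1
  x=-2.119: |R|=0.48827 <1
  x=-3.874: |R|=1.18278 >1
  x=-3.530: |R|=1.06917 >1
Stable set (-3.3333, 0).

(-3.3333,0); λ=-1 ⇒ h* = (10/3)/1 = 3.3333.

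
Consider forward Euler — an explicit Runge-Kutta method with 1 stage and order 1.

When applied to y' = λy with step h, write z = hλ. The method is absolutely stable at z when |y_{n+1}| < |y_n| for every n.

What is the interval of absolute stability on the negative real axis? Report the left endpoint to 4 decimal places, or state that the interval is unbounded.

Set f=λy, z=hλ:
  order 1, 1-stage ⇒ R(z)=1+z
  (e.g. R(-0.62)=0.38000, |R|=0.38000)

Find x<0 with |R(x)|<1.
x=-0.62: |R|=0.3800
|R(-1.87)|=0.8700 |R(-1.85)|=0.8500 |R(-1.33)|=0.3300
Bisect:
  x_lo=-2.4221 |R|=1.4221  x_hi=-0.1992 |R|=0.8008
  mid=-1.31067 |R|=0.31067 →hi
  mid=-1.86638 |R|=0.86638 →hi
  mid=-2.14424 |R|=1.14424 →lo
  mid=-2.00531 |R|=1.00531 →lo
  mid=-1.93584 |R|=0.93584 →hi
  mid=-1.97058 |R|=0.97058 →hi
  mid=-1.98794 |R|=0.98794 →hi
  mid=-1.99663 |R|=0.99663 →hi
  ...
  [-2.00002,-1.99988] ⇒ x*=-2.0000
So |R|<1 on (-2.0000, 0).

(-2.0000, 0).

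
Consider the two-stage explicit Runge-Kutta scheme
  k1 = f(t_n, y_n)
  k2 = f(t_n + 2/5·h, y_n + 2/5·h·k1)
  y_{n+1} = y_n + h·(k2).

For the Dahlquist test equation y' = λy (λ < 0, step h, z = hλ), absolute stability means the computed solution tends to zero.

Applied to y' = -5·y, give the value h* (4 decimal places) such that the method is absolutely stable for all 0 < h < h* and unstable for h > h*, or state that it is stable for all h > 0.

Set f=λy, z=hλ:
  k1=λy_n ⇒ h·k1=z·y_n;  k2=λ(1+2/5z)y_n ⇒ h·k2=z(1+2/5z)y_n
  y_{n+1}/y_n = 1 + z(1+2/5z) = 1 + z + 2/5z²
  R(z) = 1 + z + 2/5z².

Boundary: |R(x)|=1, x<0.
x=-1.75: |R|=0.4750
R=1: x+2/5x²=0 ⇒ x=−5/2=-2.5000; min R=1−1/(4·2/5)=0.3750>−1
Confirm numerically:
  x=-2.097: |R|=0.66196 <1
  x=-1.952: |R|=0.57212 <1
  x=-1.428: |R|=0.38767 <1
  x=-1.229: |R|=0.37518 <1
  x=-2.891: |R|=1.45215 >1
  x=-2.868: |R|=1.42217 >1
  x=-2.792: |R|=1.32611 >1
So |R|<1 on (-2.5000, 0).

(-2.5000,0); λ=-5 ⇒ h* = (5/2)/5 = 0.5000.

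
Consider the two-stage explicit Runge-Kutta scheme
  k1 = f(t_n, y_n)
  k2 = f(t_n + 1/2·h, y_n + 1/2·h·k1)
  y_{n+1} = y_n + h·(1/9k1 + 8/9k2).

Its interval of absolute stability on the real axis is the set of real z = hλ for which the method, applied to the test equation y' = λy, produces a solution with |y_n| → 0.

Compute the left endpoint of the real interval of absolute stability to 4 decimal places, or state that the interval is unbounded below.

Set f=λy, z=hλ:
  k1=λy_n ⇒ h·k1=z·y_n;  k2=λ(1+1/2z)y_n ⇒ h·k2=z(1+1/2z)y_n
  y_{n+1}/y_n = 1 + 1/9z + 8/9z(1+1/2z) = 1 + z + 4/9z²
  so R(z) = 1 + z + 4/9z².

Solve |R(x)|<1 on ℝ⁻.
x=-0.67: |R|=0.5295
R=1: x+4/9x²=0 ⇒ x=−9/4=-2.2500; min R=1−1/(4·4/9)=0.4375>−1
Confirm numerically:
  x=-1.419: |R|=0.47592 <1
  x=-1.294: |R|=0.45019 <1
  x=-0.983: |R|=0.44646 <1
  x=-2.783: |R|=1.65926 >1
  x=-2.440: |R|=1.20604 >1
  x=-2.303: |R|=1.05425 >1
Interval (-2.2500, 0).

left endpoint -2.2500.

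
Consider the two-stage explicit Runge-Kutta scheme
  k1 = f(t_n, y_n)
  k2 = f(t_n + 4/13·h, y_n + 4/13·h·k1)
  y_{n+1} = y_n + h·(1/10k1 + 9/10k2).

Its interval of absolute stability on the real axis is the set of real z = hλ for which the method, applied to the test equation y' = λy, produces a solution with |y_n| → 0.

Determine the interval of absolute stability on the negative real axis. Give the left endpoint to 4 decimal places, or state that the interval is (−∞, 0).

z∈(-3.6111,0).

With y'=λy (z=hλ):
  k1=λy_n ⇒ h·k1=z·y_n;  k2=λ(1+4/13z)y_n ⇒ h·k2=z(1+4/13z)y_n
  y_{n+1}/y_n = 1 + 1/10z + 9/10z(1+4/13z) = 1 + z + 18/65z²
  ⇒ R(z) = 1 + z + 18/65z².

Need |R(x)|<1, x<0.
x=-0.92: |R|=0.3144
R=1: x+18/65x²=0 ⇒ x=−65/18=-3.6111; min R=1−1/(4·18/65)=0.0972>−1
Confirm numerically:
  x=-3.452: |R|=0.84790 <1
  x=-3.402: |R|=0.80300 <1
  x=-3.310: |R|=0.72400 <1
  x=-3.043: |R|=0.52127 <1
  x=-4.026: |R|=1.46256 >1
  x=-3.835: |R|=1.23777 >1
  x=-3.691: |R|=1.08166 >1
Stable set (-3.6111, 0).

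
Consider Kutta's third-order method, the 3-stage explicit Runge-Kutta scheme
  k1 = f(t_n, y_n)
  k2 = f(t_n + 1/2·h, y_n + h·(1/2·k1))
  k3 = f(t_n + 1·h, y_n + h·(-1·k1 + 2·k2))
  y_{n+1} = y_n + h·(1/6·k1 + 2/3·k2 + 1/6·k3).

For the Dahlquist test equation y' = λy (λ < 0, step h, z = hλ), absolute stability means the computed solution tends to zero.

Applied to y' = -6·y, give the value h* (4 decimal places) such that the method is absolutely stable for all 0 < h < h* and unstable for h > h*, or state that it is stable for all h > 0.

On y'=λy, z=hλ:
  order 3, 3-stage ⇒ R(z)=1+z+z^2/2+z^3/6
  (e.g. R(-0.92)=0.37342, |R|=0.37342)

Find x<0 with |R(x)|<1.
x=-0.92: |R|=0.3734
|R(-1.52)|=0.0499 |R(-1.01)|=0.3283 |R(-0.89)|=0.3886
Bisect:
  x_lo=-2.9803 |R|=1.9510  x_hi=-0.3763 |R|=0.6856
  mid=-1.67830 |R|=0.05783 →hi
  mid=-2.32928 |R|=0.72277 →hi
  mid=-2.65477 |R|=1.24924 →lo
  mid=-2.49202 |R|=0.96625 →hi
  mid=-2.57339 |R|=1.10254 →lo
  mid=-2.53271 |R|=1.03312 →lo
  mid=-2.51236 |R|=0.99937 →hi
  mid=-2.52254 |R|=1.01617 →lo
  ...
  [-2.51284,-2.51268] ⇒ x*=-2.5127
Interval (-2.5127, 0).

(-2.5127,0); λ=-6 ⇒ h* = 0.4188.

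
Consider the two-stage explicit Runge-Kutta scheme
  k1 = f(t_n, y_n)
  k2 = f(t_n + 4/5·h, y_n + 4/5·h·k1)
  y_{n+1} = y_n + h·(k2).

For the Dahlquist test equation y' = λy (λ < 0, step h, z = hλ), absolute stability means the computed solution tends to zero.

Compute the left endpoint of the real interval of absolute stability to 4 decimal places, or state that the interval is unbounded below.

Test eqn y'=λy, z=hλ:
  k1=λy_n ⇒ h·k1=z·y_n;  k2=λ(1+4/5z)y_n ⇒ h·k2=z(1+4/5z)y_n
  y_{n+1}/y_n = 1 + z(1+4/5z) = 1 + z + 4/5z²
  so R(z) = 1 + z + 4/5z².

Boundary: |R(x)|=1, x<0.
x=-1.63: |R|=1.4955
R=1: x+4/5x²=0 ⇒ x=−5/4=-1.2500; min R=1−1/(4·4/5)=0.6875>−1
Confirm numerically:
  x=-0.843: |R|=0.72552 <1
  x=-0.839: |R|=0.72414 <1
  x=-0.609: |R|=0.68770 <1
  x=-1.671: |R|=1.56279 >1
  x=-1.552: |R|=1.37496 >1
Interval (-1.2500, 0).

left endpoint -1.2500.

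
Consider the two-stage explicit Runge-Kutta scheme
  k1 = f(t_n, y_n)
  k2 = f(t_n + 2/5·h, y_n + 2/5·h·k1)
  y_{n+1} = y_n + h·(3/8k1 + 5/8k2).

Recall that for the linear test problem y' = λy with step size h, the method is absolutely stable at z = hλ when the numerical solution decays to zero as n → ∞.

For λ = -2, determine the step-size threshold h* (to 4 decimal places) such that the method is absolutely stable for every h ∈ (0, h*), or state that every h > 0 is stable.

(-4.0000,0); λ=-2 ⇒ h* = (4)/2 = 2.0000.

With y'=λy (z=hλ):
  k1=λy_n ⇒ h·k1=z·y_n;  k2=λ(1+2/5z)y_n ⇒ h·k2=z(1+2/5z)y_n
  y_{n+1}/y_n = 1 + 3/8z + 5/8z(1+2/5z) = 1 + z + 1/4z²
  R(z) = 1 + z + 1/4z².

Need |R(x)|<1, x<0.
x=-0.45: |R|=0.6006
R=1: x+1/4x²=0 ⇒ x=−4=-4.0000; min R=1−1/(4·1/4)=0.0000>−1
Confirm numerically:
  x=-3.702: |R|=0.72420 <1
  x=-3.162: |R|=0.33756 <1
  x=-2.302: |R|=0.02280 <1
  x=-2.294: |R|=0.02161 <1
  x=-4.291: |R|=1.31217 >1
  x=-4.210: |R|=1.22103 >1
So |R|<1 on (-4.0000, 0).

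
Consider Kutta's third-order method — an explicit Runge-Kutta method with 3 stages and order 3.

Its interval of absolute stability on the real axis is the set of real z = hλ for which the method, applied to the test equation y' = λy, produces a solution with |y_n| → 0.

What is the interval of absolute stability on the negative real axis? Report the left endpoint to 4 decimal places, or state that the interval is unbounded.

z∈(-2.5127,0).

On y'=λy, z=hλ:
  order 3, 3-stage ⇒ R(z)=1+z+z^2/2+z^3/6
  (e.g. R(-0.5)=0.60417, |R|=0.60417)

Need |R(x)|<1, x<0.
x=-0.5: |R|=0.6042
|R(-1.52)|=0.0499 |R(-1.16)|=0.2527 |R(-0.56)|=0.5675
Bisect:
  x_lo=-3.2806 |R|=2.7839  x_hi=-0.3441 |R|=0.7083
  mid=-1.81236 |R|=0.16219 →hi
  mid=-2.54647 |R|=1.05632 →lo
  mid=-2.17941 |R|=0.52980 →hi
  mid=-2.36294 |R|=0.77011 →hi
  mid=-2.45471 |R|=0.90709 →hi
  mid=-2.50059 |R|=0.98012 →hi
  mid=-2.52353 |R|=1.01782 →lo
  mid=-2.51206 |R|=0.99887 →hi
  mid=-2.51779 |R|=1.00832 →lo
  ...
  [-2.51278,-2.51260] ⇒ x*=-2.5127
Interval (-2.5127, 0).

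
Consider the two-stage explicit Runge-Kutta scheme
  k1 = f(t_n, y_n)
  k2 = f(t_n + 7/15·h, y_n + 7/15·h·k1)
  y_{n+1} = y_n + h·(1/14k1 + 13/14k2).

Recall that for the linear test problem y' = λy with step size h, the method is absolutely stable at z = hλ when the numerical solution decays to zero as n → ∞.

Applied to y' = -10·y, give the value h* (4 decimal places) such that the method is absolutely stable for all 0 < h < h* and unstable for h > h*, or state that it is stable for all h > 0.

(-2.3077,0); λ=-10 ⇒ h* = (30/13)/10 = 0.2308.

Test eqn y'=λy, z=hλ:
  k1=λy_n ⇒ h·k1=z·y_n;  k2=λ(1+7/15z)y_n ⇒ h·k2=z(1+7/15z)y_n
  y_{n+1}/y_n = 1 + 1/14z + 13/14z(1+7/15z) = 1 + z + 13/30z²
  Hence R(z) = 1 + z + 13/30z².

Boundary: |R(x)|=1, x<0.
x=-1.76: |R|=0.5823
R=1: x+13/30x²=0 ⇒ x=−30/13=-2.3077; min R=1−1/(4·13/30)=0.4231>−1
Confirm numerically:
  x=-2.123: |R|=0.83009 <1
  x=-1.329: |R|=0.43637 <1
  x=-1.324: |R|=0.43562 <1
  x=-2.841: |R|=1.65656 >1
  x=-2.484: |R|=1.18978 >1
So |R|<1 on (-2.3077, 0).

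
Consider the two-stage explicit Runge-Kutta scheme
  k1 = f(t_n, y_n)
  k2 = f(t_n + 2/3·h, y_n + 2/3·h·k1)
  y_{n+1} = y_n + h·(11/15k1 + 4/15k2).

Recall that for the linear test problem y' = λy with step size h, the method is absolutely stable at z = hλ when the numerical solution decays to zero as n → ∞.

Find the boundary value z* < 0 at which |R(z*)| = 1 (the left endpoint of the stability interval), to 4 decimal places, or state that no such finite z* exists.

z* = -5.6250.

Test eqn y'=λy, z=hλ:
  k1=λy_n ⇒ h·k1=z·y_n;  k2=λ(1+2/3z)y_n ⇒ h·k2=z(1+2/3z)y_n
  y_{n+1}/y_n = 1 + 11/15z + 4/15z(1+2/3z) = 1 + z + 8/45z²
  Hence R(z) = 1 + z + 8/45z².

Need |R(x)|<1, x<0.
x=-0.97: |R|=0.1973
R=1: x+8/45x²=0 ⇒ x=−45/8=-5.6250; min R=1−1/(4·8/45)=-0.4062>−1
Confirm numerically:
  x=-4.766: |R|=0.27218 <1
  x=-4.031: |R|=0.14230 <1
  x=-3.808: |R|=0.23007 <1
  x=-2.495: |R|=0.38833 <1
  x=-6.197: |R|=1.63017 >1
  x=-6.070: |R|=1.48020 >1
  x=-5.932: |R|=1.32376 >1
So |R|<1 on (-5.6250, 0).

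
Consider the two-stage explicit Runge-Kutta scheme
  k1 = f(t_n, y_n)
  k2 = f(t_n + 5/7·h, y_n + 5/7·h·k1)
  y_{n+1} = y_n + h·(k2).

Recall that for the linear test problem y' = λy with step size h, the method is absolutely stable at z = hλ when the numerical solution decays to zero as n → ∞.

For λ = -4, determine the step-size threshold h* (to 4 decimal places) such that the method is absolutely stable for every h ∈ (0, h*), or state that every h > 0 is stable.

(-1.4000,0); λ=-4 ⇒ h* = (7/5)/4 = 0.3500.

With y'=λy (z=hλ):
  k1=λy_n ⇒ h·k1=z·y_n;  k2=λ(1+5/7z)y_n ⇒ h·k2=z(1+5/7z)y_n
  y_{n+1}/y_n = 1 + z(1+5/7z) = 1 + z + 5/7z²
  ⇒ R(z) = 1 + z + 5/7z².

Solve |R(x)|<1 on ℝ⁻.
x=-1.34: |R|=0.9426
R=1: x+5/7x²=0 ⇒ x=−7/5=-1.4000; min R=1−1/(4·5/7)=0.6500>−1
Confirm numerically:
  x=-1.320: |R|=0.92457 <1
  x=-0.891: |R|=0.67606 <1
  x=-0.787: |R|=0.65541 <1
  x=-0.716: |R|=0.65018 <1
  x=-1.575: |R|=1.19687 >1
  x=-1.506: |R|=1.11403 >1
So |R|<1 on (-1.4000, 0).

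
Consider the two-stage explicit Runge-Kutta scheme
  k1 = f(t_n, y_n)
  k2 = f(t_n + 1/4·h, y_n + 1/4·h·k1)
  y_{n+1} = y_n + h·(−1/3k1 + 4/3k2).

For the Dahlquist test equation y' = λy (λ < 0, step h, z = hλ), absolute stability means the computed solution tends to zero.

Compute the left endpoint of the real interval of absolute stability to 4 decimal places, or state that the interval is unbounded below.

Set f=λy, z=hλ:
  k1=λy_n ⇒ h·k1=z·y_n;  k2=λ(1+1/4z)y_n ⇒ h·k2=z(1+1/4z)y_n
  y_{n+1}/y_n = 1 − 1/3z + 4/3z(1+1/4z) = 1 + z + 1/3z²
  ⇒ R(z) = 1 + z + 1/3z².

Find x<0 with |R(x)|<1.
x=-1.4: |R|=0.2533
R=1: x+1/3x²=0 ⇒ x=−3=-3.0000; min R=1−1/(4·1/3)=0.2500>−1
Confirm numerically:
  x=-2.976: |R|=0.97619 <1
  x=-2.045: |R|=0.34901 <1
  x=-1.877: |R|=0.29738 <1
  x=-3.394: |R|=1.44575 >1
  x=-3.057: |R|=1.05808 >1
Stable set (-3.0000, 0).

z* = -3.0000.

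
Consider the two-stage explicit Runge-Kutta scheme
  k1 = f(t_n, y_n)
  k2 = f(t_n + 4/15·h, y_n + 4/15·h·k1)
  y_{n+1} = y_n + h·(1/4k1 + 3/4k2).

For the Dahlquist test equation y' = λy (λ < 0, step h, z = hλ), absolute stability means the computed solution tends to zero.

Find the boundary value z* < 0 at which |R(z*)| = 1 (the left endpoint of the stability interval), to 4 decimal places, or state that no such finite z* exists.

z* = -5.0000.

Test eqn y'=λy, z=hλ:
  k1=λy_n ⇒ h·k1=z·y_n;  k2=λ(1+4/15z)y_n ⇒ h·k2=z(1+4/15z)y_n
  y_{n+1}/y_n = 1 + 1/4z + 3/4z(1+4/15z) = 1 + z + 1/5z²
  so R(z) = 1 + z + 1/5z².

Boundary: |R(x)|=1, x<0.
x=-0.47: |R|=0.5742
R=1: x+1/5x²=0 ⇒ x=−5=-5.0000; min R=1−1/(4·1/5)=-0.2500>−1
Confirm numerically:
  x=-4.533: |R|=0.57662 <1
  x=-3.489: |R|=0.05438 <1
  x=-3.053: |R|=0.18884 <1
  x=-2.758: |R|=0.23669 <1
  x=-5.551: |R|=1.61172 >1
  x=-5.463: |R|=1.50587 >1
  x=-5.323: |R|=1.34387 >1
Interval (-5.0000, 0).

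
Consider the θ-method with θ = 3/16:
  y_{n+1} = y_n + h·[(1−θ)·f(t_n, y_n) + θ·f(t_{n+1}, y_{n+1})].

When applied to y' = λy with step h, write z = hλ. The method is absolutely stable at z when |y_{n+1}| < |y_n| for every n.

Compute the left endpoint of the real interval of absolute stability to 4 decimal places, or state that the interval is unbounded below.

z* = -3.2000.

With y'=λy (z=hλ):
  y_{n+1} = y_n + z·[13/16·y_n + 3/16·y_{n+1}] ⇒ (1 − 3/16z)y_{n+1} = (1 + 13/16z)y_n
  so R(z) = (1 + 13/16z)/(1 − 3/16z).

Need |R(x)|<1, x<0.
x=-0.48: |R|=0.5596
R=−1: 1+13/16x = −1+3/16x ⇒ -5/8x=2 ⇒ x=2/(-5/8)=-3.2000
Confirm numerically:
  x=-3.176: |R|=0.99060 <1
  x=-2.606: |R|=0.75061 <1
  x=-1.589: |R|=0.22425 <1
  x=-1.322: |R|=0.05940 <1
  x=-3.769: |R|=1.20837 >1
  x=-3.232: |R|=1.01245 >1
Interval (-3.2000, 0).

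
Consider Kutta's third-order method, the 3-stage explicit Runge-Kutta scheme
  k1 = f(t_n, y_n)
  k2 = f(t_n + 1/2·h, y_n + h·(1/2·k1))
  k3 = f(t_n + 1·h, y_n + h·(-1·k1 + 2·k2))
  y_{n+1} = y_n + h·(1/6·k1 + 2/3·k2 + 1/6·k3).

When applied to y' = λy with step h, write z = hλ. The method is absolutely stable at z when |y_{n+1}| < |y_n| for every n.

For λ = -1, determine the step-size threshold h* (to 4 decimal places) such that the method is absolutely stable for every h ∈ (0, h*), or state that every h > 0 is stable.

(-2.5127,0); λ=-1 ⇒ h* = 2.5127.

With y'=λy (z=hλ):
  order 3, 3-stage ⇒ R(z)=1+z+z^2/2+z^3/6
  (e.g. R(-1.47)=0.08103, |R|=0.08103)

Find x<0 with |R(x)|<1.
x=-1.47: |R|=0.0810
|R(-2.56)|=1.0794 |R(-2.44)|=0.8843 |R(-2.28)|=0.6562
Bisect:
  x_lo=-3.0926 |R|=2.2402  x_hi=-0.0530 |R|=0.9483
  mid=-1.57283 |R|=0.01559 →hi
  mid=-2.33272 |R|=0.72754 →hi
  mid=-2.71266 |R|=1.36027 →lo
  mid=-2.52269 |R|=1.01643 →lo
  mid=-2.42770 |R|=0.86554 →hi
  mid=-2.47520 |R|=0.93932 →hi
  mid=-2.49894 |R|=0.97745 →hi
  mid=-2.51082 |R|=0.99683 →hi
  ...
  [-2.51286,-2.51267] ⇒ x*=-2.5127
Stable set (-2.5127, 0).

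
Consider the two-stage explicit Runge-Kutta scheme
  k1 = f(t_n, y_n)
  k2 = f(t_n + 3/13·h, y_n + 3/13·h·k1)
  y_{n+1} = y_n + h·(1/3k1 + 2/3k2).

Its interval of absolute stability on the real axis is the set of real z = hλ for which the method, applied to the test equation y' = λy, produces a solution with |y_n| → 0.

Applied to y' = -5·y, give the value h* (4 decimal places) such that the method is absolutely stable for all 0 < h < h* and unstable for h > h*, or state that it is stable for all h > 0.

(-6.5000,0); λ=-5 ⇒ h* = (13/2)/5 = 1.3000.

Test eqn y'=λy, z=hλ:
  k1=λy_n ⇒ h·k1=z·y_n;  k2=λ(1+3/13z)y_n ⇒ h·k2=z(1+3/13z)y_n
  y_{n+1}/y_n = 1 + 1/3z + 2/3z(1+3/13z) = 1 + z + 2/13z²
  so R(z) = 1 + z + 2/13z².

Boundary: |R(x)|=1, x<0.
x=-1.02: |R|=0.1401
R=1: x+2/13x²=0 ⇒ x=−13/2=-6.5000; min R=1−1/(4·2/13)=-0.6250>−1
Confirm numerically:
  x=-6.210: |R|=0.72294 <1
  x=-4.309: |R|=0.45246 <1
  x=-3.713: |R|=0.59202 <1
  x=-3.163: |R|=0.62384 <1
  x=-6.954: |R|=1.48571 >1
  x=-6.533: |R|=1.03317 >1
So |R|<1 on (-6.5000, 0).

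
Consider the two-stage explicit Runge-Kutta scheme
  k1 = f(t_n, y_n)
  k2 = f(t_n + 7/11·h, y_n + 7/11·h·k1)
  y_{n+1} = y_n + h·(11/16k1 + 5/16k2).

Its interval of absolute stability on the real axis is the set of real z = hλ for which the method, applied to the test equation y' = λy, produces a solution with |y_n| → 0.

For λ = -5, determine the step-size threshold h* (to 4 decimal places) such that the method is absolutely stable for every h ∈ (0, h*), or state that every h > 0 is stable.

(-5.0286,0); λ=-5 ⇒ h* = (176/35)/5 = 1.0057.

With y'=λy (z=hλ):
  k1=λy_n ⇒ h·k1=z·y_n;  k2=λ(1+7/11z)y_n ⇒ h·k2=z(1+7/11z)y_n
  y_{n+1}/y_n = 1 + 11/16z + 5/16z(1+7/11z) = 1 + z + 35/176z²
  R(z) = 1 + z + 35/176z².

Solve |R(x)|<1 on ℝ⁻.
x=-1.2: |R|=0.0864
R=1: x+35/176x²=0 ⇒ x=−176/35=-5.0286; min R=1−1/(4·35/176)=-0.2571>−1
Confirm numerically:
  x=-4.321: |R|=0.39199 <1
  x=-4.193: |R|=0.30327 <1
  x=-4.154: |R|=0.27753 <1
  x=-5.419: |R|=1.42074 >1
  x=-5.347: |R|=1.33859 >1
  x=-5.113: |R|=1.08585 >1
Interval (-5.0286, 0).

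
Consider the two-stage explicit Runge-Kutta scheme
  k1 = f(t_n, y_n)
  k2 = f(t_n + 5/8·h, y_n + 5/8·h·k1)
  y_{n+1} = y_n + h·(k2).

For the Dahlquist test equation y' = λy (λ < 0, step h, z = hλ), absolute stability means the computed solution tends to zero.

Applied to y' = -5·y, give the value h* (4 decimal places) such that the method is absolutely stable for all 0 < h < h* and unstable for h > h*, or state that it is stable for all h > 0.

Test eqn y'=λy, z=hλ:
  k1=λy_n ⇒ h·k1=z·y_n;  k2=λ(1+5/8z)y_n ⇒ h·k2=z(1+5/8z)y_n
  y_{n+1}/y_n = 1 + z(1+5/8z) = 1 + z + 5/8z²
  Hence R(z) = 1 + z + 5/8z².

Solve |R(x)|<1 on ℝ⁻.
x=-0.94: |R|=0.6122
R=1: x+5/8x²=0 ⇒ x=−8/5=-1.6000; min R=1−1/(4·5/8)=0.6000>−1
Confirm numerically:
  x=-1.565: |R|=0.96577 <1
  x=-1.403: |R|=0.82726 <1
  x=-1.203: |R|=0.70151 <1
  x=-2.023: |R|=1.53483 >1
  x=-1.774: |R|=1.19292 >1
  x=-1.634: |R|=1.03472 >1
Stable set (-1.6000, 0).

(-1.6000,0); λ=-5 ⇒ h* = (8/5)/5 = 0.3200.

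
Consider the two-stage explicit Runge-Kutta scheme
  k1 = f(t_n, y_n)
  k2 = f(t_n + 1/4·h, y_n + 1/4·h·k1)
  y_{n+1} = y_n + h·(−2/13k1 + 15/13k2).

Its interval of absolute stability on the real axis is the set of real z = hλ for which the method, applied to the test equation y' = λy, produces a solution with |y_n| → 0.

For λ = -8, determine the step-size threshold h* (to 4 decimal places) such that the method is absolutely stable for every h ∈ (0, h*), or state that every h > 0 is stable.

(-3.4667,0); λ=-8 ⇒ h* = (52/15)/8 = 0.4333.

On y'=λy, z=hλ:
  k1=λy_n ⇒ h·k1=z·y_n;  k2=λ(1+1/4z)y_n ⇒ h·k2=z(1+1/4z)y_n
  y_{n+1}/y_n = 1 − 2/13z + 15/13z(1+1/4z) = 1 + z + 15/52z²
  Hence R(z) = 1 + z + 15/52z².

Boundary: |R(x)|=1, x<0.
x=-0.89: |R|=0.3385
R=1: x+15/52x²=0 ⇒ x=−52/15=-3.4667; min R=1−1/(4·15/52)=0.1333>−1
Confirm numerically:
  x=-1.637: |R|=0.13601 <1
  x=-1.625: |R|=0.13672 <1
  x=-1.483: |R|=0.15141 <1
  x=-3.932: |R|=1.52780 >1
  x=-3.648: |R|=1.19082 >1
  x=-3.511: |R|=1.04490 >1
Interval (-3.4667, 0).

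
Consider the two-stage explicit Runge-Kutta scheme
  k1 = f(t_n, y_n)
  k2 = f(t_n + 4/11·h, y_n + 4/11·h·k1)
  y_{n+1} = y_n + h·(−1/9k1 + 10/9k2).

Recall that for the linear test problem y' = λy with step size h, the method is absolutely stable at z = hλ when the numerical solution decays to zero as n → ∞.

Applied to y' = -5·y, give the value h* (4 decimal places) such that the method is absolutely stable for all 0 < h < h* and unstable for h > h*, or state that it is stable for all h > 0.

Set f=λy, z=hλ:
  k1=λy_n ⇒ h·k1=z·y_n;  k2=λ(1+4/11z)y_n ⇒ h·k2=z(1+4/11z)y_n
  y_{n+1}/y_n = 1 − 1/9z + 10/9z(1+4/11z) = 1 + z + 40/99z²
  Hence R(z) = 1 + z + 40/99z².

Boundary: |R(x)|=1, x<0.
x=-0.66: |R|=0.5160
R=1: x+40/99x²=0 ⇒ x=−99/40=-2.4750; min R=1−1/(4·40/99)=0.3812>−1
Confirm numerically:
  x=-2.394: |R|=0.92165 <1
  x=-2.183: |R|=0.74245 <1
  x=-1.334: |R|=0.38501 <1
  x=-2.678: |R|=1.21965 >1
  x=-2.656: |R|=1.19424 >1
  x=-2.613: |R|=1.14569 >1
So |R|<1 on (-2.4750, 0).

(-2.4750,0); λ=-5 ⇒ h* = (99/40)/5 = 0.4950.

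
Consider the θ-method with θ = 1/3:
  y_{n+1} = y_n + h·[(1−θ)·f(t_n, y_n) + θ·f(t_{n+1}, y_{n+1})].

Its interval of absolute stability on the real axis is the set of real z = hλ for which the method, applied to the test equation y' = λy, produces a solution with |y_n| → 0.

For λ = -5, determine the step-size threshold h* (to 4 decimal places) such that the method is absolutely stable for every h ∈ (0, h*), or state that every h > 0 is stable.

(-6.0000,0); λ=-5 ⇒ h* = (6)/5 = 1.2000.

With y'=λy (z=hλ):
  y_{n+1} = y_n + z·[2/3·y_n + 1/3·y_{n+1}] ⇒ (1 − 1/3z)y_{n+1} = (1 + 2/3z)y_n
  ⇒ R(z) = (1 + 2/3z)/(1 − 1/3z).

Boundary: |R(x)|=1, x<0.
x=-0.56: |R|=0.5281
R=−1: 1+2/3x = −1+1/3x ⇒ -1/3x=2 ⇒ x=2/(-1/3)=-6.0000
Confirm numerically:
  x=-5.653: |R|=0.95990 <1
  x=-5.166: |R|=0.89787 <1
  x=-4.260: |R|=0.76033 <1
  x=-6.519: |R|=1.05452 >1
  x=-6.283: |R|=1.03049 >1
  x=-6.096: |R|=1.01055 >1
Stable set (-6.0000, 0).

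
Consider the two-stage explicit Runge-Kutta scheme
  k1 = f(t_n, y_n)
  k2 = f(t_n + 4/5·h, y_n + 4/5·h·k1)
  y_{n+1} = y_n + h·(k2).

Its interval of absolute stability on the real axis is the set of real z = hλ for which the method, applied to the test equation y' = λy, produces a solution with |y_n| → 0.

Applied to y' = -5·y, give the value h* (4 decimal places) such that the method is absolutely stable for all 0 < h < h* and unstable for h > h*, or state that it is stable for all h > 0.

(-1.2500,0); λ=-5 ⇒ h* = (5/4)/5 = 0.2500.

Test eqn y'=λy, z=hλ:
  k1=λy_n ⇒ h·k1=z·y_n;  k2=λ(1+4/5z)y_n ⇒ h·k2=z(1+4/5z)y_n
  y_{n+1}/y_n = 1 + z(1+4/5z) = 1 + z + 4/5z²
  so R(z) = 1 + z + 4/5z².

Boundary: |R(x)|=1, x<0.
x=-0.91: |R|=0.7525
R=1: x+4/5x²=0 ⇒ x=−5/4=-1.2500; min R=1−1/(4·4/5)=0.6875>−1
Confirm numerically:
  x=-1.154: |R|=0.91137 <1
  x=-1.065: |R|=0.84238 <1
  x=-0.845: |R|=0.72622 <1
  x=-0.683: |R|=0.69019 <1
  x=-1.660: |R|=1.54448 >1
  x=-1.404: |R|=1.17297 >1
  x=-1.271: |R|=1.02135 >1
So |R|<1 on (-1.2500, 0).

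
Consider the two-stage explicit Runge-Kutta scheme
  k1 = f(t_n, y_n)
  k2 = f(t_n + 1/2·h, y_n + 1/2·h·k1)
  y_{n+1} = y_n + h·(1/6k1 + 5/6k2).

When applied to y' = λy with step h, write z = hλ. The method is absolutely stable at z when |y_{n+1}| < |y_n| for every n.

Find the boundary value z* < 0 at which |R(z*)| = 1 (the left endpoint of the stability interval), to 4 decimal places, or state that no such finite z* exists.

Set f=λy, z=hλ:
  k1=λy_n ⇒ h·k1=z·y_n;  k2=λ(1+1/2z)y_n ⇒ h·k2=z(1+1/2z)y_n
  y_{n+1}/y_n = 1 + 1/6z + 5/6z(1+1/2z) = 1 + z + 5/12z²
  ⇒ R(z) = 1 + z + 5/12z².

Boundary: |R(x)|=1, x<0.
x=-0.76: |R|=0.4807
R=1: x+5/12x²=0 ⇒ x=−12/5=-2.4000; min R=1−1/(4·5/12)=0.4000>−1
Confirm numerically:
  x=-1.942: |R|=0.62940 <1
  x=-1.788: |R|=0.54406 <1
  x=-1.787: |R|=0.54357 <1
  x=-1.437: |R|=0.42340 <1
  x=-2.985: |R|=1.72759 >1
  x=-2.955: |R|=1.68334 >1
  x=-2.680: |R|=1.31267 >1
Stable set (-2.4000, 0).

z* = -2.4000.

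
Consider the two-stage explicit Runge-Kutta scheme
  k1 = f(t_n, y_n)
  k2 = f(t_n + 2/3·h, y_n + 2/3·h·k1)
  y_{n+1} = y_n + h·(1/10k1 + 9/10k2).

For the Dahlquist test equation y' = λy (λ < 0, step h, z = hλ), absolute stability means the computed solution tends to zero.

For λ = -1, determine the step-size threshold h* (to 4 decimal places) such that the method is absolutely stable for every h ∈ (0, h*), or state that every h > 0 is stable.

On y'=λy, z=hλ:
  k1=λy_n ⇒ h·k1=z·y_n;  k2=λ(1+2/3z)y_n ⇒ h·k2=z(1+2/3z)y_n
  y_{n+1}/y_n = 1 + 1/10z + 9/10z(1+2/3z) = 1 + z + 3/5z²
  so R(z) = 1 + z + 3/5z².

Solve |R(x)|<1 on ℝ⁻.
x=-1.05: |R|=0.6115
R=1: x+3/5x²=0 ⇒ x=−5/3=-1.6667; min R=1−1/(4·3/5)=0.5833>−1
Confirm numerically:
  x=-1.599: |R|=0.93508 <1
  x=-1.407: |R|=0.78079 <1
  x=-1.203: |R|=0.66533 <1
  x=-1.189: |R|=0.65923 <1
  x=-2.237: |R|=1.76550 >1
  x=-2.017: |R|=1.42397 >1
  x=-1.825: |R|=1.17338 >1
Stable set (-1.6667, 0).

(-1.6667,0); λ=-1 ⇒ h* = (5/3)/1 = 1.6667.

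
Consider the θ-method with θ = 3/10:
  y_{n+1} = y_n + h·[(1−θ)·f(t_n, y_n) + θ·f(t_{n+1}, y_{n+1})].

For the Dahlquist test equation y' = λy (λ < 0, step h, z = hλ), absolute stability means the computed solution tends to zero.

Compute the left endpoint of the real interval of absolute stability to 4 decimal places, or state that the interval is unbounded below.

With y'=λy (z=hλ):
  y_{n+1} = y_n + z·[7/10·y_n + 3/10·y_{n+1}] ⇒ (1 − 3/10z)y_{n+1} = (1 + 7/10z)y_n
  R(z) = (1 + 7/10z)/(1 − 3/10z).

Boundary: |R(x)|=1, x<0.
x=-1.02: |R|=0.2190
R=−1: 1+7/10x = −1+3/10x ⇒ -2/5x=2 ⇒ x=2/(-2/5)=-5.0000
Confirm numerically:
  x=-4.742: |R|=0.95740 <1
  x=-3.940: |R|=0.80568 <1
  x=-3.599: |R|=0.73054 <1
  x=-2.932: |R|=0.55991 <1
  x=-5.343: |R|=1.05271 >1
  x=-5.276: |R|=1.04274 >1
  x=-5.036: |R|=1.00574 >1
Stable set (-5.0000, 0).

z* = -5.0000.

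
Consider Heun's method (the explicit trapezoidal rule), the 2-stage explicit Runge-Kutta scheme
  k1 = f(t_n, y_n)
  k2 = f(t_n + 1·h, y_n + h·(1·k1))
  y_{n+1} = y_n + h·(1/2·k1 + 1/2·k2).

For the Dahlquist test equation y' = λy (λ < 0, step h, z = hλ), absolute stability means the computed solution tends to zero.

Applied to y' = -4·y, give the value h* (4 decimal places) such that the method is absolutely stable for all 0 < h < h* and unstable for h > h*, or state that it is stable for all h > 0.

On y'=λy, z=hλ:
  order 2, 2-stage ⇒ R(z)=1+z+z^2/2
  (e.g. R(-0.57)=0.59245, |R|=0.59245)

Solve |R(x)|<1 on ℝ⁻.
x=-0.57: |R|=0.5924
|R(-1.62)|=0.6922 |R(-1.52)|=0.6352 |R(-0.76)|=0.5288
Bisect:
  x_lo=-2.3169 |R|=1.3671  x_hi=-0.1615 |R|=0.8515
  mid=-1.23921 |R|=0.52861 →hi
  mid=-1.77805 |R|=0.80268 →hi
  mid=-2.04747 |R|=1.04860 →lo
  mid=-1.91276 |R|=0.91657 →hi
  mid=-1.98012 |R|=0.98032 →hi
  mid=-2.01380 |R|=1.01389 →lo
  mid=-1.99696 |R|=0.99696 →hi
  mid=-2.00538 |R|=1.00539 →lo
  mid=-2.00117 |R|=1.00117 →lo
  mid=-1.99906 |R|=0.99906 →hi
  ...
  [-2.00011,-1.99998] ⇒ x*=-2.0000
So |R|<1 on (-2.0000, 0).

(-2.0000,0); λ=-4 ⇒ h* = 0.5000.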